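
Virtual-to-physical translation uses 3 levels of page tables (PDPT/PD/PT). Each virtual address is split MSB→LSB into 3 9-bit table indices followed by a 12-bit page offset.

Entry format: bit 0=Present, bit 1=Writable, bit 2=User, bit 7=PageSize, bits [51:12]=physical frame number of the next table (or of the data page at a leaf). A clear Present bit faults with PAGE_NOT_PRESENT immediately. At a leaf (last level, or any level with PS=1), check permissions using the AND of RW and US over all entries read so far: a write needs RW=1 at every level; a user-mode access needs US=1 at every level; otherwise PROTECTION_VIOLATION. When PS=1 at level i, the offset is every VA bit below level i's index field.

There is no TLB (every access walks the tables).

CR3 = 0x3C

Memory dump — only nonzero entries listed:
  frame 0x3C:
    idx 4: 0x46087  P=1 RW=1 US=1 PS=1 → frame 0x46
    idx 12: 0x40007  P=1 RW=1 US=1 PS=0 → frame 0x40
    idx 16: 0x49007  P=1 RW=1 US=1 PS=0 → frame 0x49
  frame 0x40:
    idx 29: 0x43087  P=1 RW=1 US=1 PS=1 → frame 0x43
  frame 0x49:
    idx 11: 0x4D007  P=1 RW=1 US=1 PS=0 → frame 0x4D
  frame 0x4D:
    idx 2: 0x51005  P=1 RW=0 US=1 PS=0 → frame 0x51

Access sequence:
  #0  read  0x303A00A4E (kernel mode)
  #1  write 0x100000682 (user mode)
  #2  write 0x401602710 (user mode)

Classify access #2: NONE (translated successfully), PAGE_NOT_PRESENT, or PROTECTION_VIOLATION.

Trace:
#0 VA=0x303A00A4E (r,kernel):
  [0] read 0x3C idx=12: raw=0x40007 flags P=1 W=1 U=1 S=0
  [1] read 0x40 idx=29: raw=0x43087 flags P=1 W=1 U=1 S=1
  ✓ 0x43A4E (huge @L1)  — 2 lookups
#1 VA=0x100000682 (w,user):
  [0] read 0x3C idx=4: raw=0x46087 flags P=1 W=1 U=1 S=1
  ✓ 0x46682 (huge @L0)  — 1 lookups
#2 VA=0x401602710 (w,user):
  [0] read 0x3C idx=16: raw=0x49007 flags P=1 W=1 U=1 S=0
  [1] read 0x49 idx=11: raw=0x4D007 flags P=1 W=1 U=1 S=0
  [2] read 0x4D idx=2: raw=0x51005 flags P=1 W=0 U=1 S=0
  ⇒ fault: PROTECTION_VIOLATION  — 3 lookups

Access #2 fault: PROTECTION_VIOLATION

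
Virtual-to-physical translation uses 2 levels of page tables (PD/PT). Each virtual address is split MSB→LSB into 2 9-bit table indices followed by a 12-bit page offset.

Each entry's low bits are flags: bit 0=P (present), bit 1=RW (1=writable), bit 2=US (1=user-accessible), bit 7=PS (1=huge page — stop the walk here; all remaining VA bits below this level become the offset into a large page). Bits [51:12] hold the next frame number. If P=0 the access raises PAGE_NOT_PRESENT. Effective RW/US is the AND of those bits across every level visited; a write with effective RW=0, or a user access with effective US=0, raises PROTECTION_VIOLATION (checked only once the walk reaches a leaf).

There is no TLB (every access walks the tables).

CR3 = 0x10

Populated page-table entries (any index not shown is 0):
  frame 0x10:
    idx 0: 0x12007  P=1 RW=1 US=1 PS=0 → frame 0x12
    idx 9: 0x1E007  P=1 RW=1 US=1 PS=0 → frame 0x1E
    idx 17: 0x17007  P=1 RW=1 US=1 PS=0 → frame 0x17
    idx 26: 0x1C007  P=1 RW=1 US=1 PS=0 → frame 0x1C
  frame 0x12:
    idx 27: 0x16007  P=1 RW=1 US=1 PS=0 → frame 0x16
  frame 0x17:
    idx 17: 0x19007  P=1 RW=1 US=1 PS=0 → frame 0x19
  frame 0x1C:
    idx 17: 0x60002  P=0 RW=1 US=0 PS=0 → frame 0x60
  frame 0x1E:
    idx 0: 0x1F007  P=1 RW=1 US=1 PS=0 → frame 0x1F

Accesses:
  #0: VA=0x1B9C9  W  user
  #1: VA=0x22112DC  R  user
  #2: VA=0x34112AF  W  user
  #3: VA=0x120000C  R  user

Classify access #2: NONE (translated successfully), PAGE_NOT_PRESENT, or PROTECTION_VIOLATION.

Per-access translation:
#0 VA=0x1B9C9 (w,user):
  [0] read 0x10 idx=0: raw=0x12007 flags P=1 W=1 U=1 S=0
  [1] read 0x12 idx=27: raw=0x16007 flags P=1 W=1 U=1 S=0
  → PA=0x169C9  (2 entries read)
#1 VA=0x22112DC (r,user):
  [0] read 0x10 idx=17: raw=0x17007 flags P=1 W=1 U=1 S=0
  [1] read 0x17 idx=17: raw=0x19007 flags P=1 W=1 U=1 S=0
  → PA=0x192DC  (2 entries read)
#2 VA=0x34112AF (w,user):
  [0] read 0x10 idx=26: raw=0x1C007 flags P=1 W=1 U=1 S=0
  [1] read 0x1C idx=17: raw=0x60002 flags P=0 W=1 U=0 S=0
  ✗ PAGE_NOT_PRESENT  [2 reads]
#3 VA=0x120000C (r,user):
  [0] read 0x10 idx=9: raw=0x1E007 flags P=1 W=1 U=1 S=0
  [1] read 0x1E idx=0: raw=0x1F007 flags P=1 W=1 U=1 S=0
  → PA=0x1F00C  (2 entries read)

Access #2 fault: PAGE_NOT_PRESENT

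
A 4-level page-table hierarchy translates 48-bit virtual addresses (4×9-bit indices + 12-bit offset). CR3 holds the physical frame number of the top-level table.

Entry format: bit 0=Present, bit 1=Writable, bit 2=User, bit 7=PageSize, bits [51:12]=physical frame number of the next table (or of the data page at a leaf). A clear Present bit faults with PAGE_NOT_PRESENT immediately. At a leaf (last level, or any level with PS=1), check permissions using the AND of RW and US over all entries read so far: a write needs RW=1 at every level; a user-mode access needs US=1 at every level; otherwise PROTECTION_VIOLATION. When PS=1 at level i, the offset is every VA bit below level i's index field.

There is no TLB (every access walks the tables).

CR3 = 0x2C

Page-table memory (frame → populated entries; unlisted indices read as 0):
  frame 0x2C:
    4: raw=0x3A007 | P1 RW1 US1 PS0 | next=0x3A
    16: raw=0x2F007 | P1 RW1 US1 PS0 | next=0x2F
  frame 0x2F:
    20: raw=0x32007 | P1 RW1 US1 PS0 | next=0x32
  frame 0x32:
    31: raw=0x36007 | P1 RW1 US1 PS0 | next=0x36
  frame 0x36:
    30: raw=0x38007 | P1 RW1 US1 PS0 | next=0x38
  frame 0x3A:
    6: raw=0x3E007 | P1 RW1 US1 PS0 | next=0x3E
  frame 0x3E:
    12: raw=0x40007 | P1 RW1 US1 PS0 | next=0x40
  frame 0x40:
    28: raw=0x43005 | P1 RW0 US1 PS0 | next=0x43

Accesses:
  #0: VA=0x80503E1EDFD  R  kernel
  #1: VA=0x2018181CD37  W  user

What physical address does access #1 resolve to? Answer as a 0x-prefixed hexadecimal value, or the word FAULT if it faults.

Walk each access:
#0 VA=0x80503E1EDFD (r,kernel):
  L0 @0x2C[16] → 0x2F007  P=1,RW=1,US=1,PS=0
  L1 @0x2F[20] → 0x32007  P=1,RW=1,US=1,PS=0
  L2 @0x32[31] → 0x36007  P=1,RW=1,US=1,PS=0
  L3 @0x36[30] → 0x38007  P=1,RW=1,US=1,PS=0
  ✓ 0x38DFD  — 4 lookups
#1 VA=0x2018181CD37 (w,user):
  L0 @0x2C[4] → 0x3A007  P=1,RW=1,US=1,PS=0
  L1 @0x3A[6] → 0x3E007  P=1,RW=1,US=1,PS=0
  L2 @0x3E[12] → 0x40007  P=1,RW=1,US=1,PS=0
  L3 @0x40[28] → 0x43005  P=1,RW=0,US=1,PS=0
  ⇒ fault: PROTECTION_VIOLATION  — 4 lookups

Access #1 PA: FAULT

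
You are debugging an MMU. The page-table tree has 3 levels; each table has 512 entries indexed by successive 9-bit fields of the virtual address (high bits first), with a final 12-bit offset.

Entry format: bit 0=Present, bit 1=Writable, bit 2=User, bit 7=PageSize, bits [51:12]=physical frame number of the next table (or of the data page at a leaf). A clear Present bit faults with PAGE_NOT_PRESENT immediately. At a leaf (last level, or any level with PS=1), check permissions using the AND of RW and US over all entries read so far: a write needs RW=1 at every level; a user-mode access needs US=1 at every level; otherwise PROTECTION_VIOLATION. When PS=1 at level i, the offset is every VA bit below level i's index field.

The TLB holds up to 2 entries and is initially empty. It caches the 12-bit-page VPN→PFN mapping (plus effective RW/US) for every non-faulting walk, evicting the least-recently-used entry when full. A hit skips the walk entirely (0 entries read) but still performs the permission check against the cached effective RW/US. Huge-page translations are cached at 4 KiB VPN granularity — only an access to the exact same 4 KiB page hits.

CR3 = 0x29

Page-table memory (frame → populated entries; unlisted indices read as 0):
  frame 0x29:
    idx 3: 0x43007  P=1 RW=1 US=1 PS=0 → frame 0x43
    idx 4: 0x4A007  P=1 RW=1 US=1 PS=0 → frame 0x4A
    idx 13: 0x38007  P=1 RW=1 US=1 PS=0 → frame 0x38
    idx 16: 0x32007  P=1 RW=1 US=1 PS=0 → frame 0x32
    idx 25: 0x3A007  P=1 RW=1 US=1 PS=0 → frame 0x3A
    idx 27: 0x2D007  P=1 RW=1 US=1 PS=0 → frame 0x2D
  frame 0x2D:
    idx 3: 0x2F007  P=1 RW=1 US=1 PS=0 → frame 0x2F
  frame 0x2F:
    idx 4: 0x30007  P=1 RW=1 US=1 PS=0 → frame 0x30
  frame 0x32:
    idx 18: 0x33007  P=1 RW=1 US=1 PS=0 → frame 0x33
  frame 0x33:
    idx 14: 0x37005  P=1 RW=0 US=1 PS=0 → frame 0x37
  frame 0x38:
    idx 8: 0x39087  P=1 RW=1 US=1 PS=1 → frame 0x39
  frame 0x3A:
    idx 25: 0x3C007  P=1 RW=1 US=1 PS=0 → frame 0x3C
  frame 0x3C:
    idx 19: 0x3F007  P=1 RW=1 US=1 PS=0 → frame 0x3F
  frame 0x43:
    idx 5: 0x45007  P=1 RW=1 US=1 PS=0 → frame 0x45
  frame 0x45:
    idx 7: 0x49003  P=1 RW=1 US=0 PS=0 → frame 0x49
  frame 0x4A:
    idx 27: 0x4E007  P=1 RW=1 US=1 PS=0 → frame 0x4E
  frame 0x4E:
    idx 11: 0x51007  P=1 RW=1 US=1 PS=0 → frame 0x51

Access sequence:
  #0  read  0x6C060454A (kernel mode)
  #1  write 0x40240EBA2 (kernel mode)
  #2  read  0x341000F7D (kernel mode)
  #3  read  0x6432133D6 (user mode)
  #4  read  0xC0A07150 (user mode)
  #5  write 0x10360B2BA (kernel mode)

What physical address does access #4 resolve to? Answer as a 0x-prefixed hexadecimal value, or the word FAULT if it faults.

Trace:
#0 VA=0x6C060454A (r,kernel):
  L0: frame=0x29 idx=27 entry=0x2D007 [P=1 RW=1 US=1 PS=0]
  L1: frame=0x2D idx=3 entry=0x2F007 [P=1 RW=1 US=1 PS=0]
  L2: frame=0x2F idx=4 entry=0x30007 [P=1 RW=1 US=1 PS=0]
  → PA=0x3054A  (3 entries read)
#1 VA=0x40240EBA2 (w,kernel):
  L0: frame=0x29 idx=16 entry=0x32007 [P=1 RW=1 US=1 PS=0]
  L1: frame=0x32 idx=18 entry=0x33007 [P=1 RW=1 US=1 PS=0]
  L2: frame=0x33 idx=14 entry=0x37005 [P=1 RW=0 US=1 PS=0]
  ✗ PROTECTION_VIOLATION  [3 reads]
#2 VA=0x341000F7D (r,kernel):
  L0: frame=0x29 idx=13 entry=0x38007 [P=1 RW=1 US=1 PS=0]
  L1: frame=0x38 idx=8 entry=0x39087 [P=1 RW=1 US=1 PS=1]
  → PA=0x39F7D (huge @L1)  (2 entries read)
#3 VA=0x6432133D6 (r,user):
  L0: frame=0x29 idx=25 entry=0x3A007 [P=1 RW=1 US=1 PS=0]
  L1: frame=0x3A idx=25 entry=0x3C007 [P=1 RW=1 US=1 PS=0]
  L2: frame=0x3C idx=19 entry=0x3F007 [P=1 RW=1 US=1 PS=0]
  → PA=0x3F3D6  (3 entries read)
#4 VA=0xC0A07150 (r,user):
  L0: frame=0x29 idx=3 entry=0x43007 [P=1 RW=1 US=1 PS=0]
  L1: frame=0x43 idx=5 entry=0x45007 [P=1 RW=1 US=1 PS=0]
  L2: frame=0x45 idx=7 entry=0x49003 [P=1 RW=1 US=0 PS=0]
  ✗ PROTECTION_VIOLATION  [3 reads]
#5 VA=0x10360B2BA (w,kernel):
  L0: frame=0x29 idx=4 entry=0x4A007 [P=1 RW=1 US=1 PS=0]
  L1: frame=0x4A idx=27 entry=0x4E007 [P=1 RW=1 US=1 PS=0]
  L2: frame=0x4E idx=11 entry=0x51007 [P=1 RW=1 US=1 PS=0]
  → PA=0x512BA  (3 entries read)

Access #4 PA: FAULT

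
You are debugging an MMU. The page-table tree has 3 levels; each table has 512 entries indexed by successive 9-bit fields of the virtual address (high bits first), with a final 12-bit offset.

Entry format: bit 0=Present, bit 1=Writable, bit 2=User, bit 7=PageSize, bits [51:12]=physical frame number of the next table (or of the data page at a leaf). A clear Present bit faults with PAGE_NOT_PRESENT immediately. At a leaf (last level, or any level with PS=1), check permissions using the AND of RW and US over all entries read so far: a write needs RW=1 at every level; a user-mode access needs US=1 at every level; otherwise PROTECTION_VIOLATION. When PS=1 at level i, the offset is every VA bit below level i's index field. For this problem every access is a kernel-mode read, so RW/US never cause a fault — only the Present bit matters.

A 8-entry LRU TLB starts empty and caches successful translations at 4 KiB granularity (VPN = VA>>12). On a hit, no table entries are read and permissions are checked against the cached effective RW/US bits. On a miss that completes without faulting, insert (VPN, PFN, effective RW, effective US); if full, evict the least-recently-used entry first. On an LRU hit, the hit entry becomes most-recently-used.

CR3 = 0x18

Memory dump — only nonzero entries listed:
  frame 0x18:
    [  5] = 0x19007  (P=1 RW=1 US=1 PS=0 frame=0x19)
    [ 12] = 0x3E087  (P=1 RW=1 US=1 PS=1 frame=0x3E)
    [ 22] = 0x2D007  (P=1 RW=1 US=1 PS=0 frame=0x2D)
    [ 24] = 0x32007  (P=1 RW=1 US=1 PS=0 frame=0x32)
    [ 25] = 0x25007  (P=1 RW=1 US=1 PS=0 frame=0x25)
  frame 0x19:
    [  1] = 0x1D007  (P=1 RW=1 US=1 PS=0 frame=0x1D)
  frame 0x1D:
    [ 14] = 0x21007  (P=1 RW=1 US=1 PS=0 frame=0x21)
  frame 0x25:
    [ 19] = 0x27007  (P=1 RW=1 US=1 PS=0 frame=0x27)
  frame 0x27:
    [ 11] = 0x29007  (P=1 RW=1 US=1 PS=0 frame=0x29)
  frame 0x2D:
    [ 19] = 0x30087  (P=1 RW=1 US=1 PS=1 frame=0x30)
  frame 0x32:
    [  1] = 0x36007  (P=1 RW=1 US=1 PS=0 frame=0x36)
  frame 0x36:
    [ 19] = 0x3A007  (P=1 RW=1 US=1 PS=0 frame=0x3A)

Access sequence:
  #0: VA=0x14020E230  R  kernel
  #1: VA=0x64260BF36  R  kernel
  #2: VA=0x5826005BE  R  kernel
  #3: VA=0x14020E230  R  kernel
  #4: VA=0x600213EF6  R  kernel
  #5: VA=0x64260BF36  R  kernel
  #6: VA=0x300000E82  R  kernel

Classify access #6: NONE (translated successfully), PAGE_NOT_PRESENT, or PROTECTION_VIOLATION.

Walk each access:
#0 VA=0x14020E230 (r,kernel):
  L0 @0x18[5] → 0x19007  P=1,RW=1,US=1,PS=0
  L1 @0x19[1] → 0x1D007  P=1,RW=1,US=1,PS=0
  L2 @0x1D[14] → 0x21007  P=1,RW=1,US=1,PS=0
  → PA=0x21230  (3 entries read)
#1 VA=0x64260BF36 (r,kernel):
  L0 @0x18[25] → 0x25007  P=1,RW=1,US=1,PS=0
  L1 @0x25[19] → 0x27007  P=1,RW=1,US=1,PS=0
  L2 @0x27[11] → 0x29007  P=1,RW=1,US=1,PS=0
  → PA=0x29F36  (3 entries read)
#2 VA=0x5826005BE (r,kernel):
  L0 @0x18[22] → 0x2D007  P=1,RW=1,US=1,PS=0
  L1 @0x2D[19] → 0x30087  P=1,RW=1,US=1,PS=1
  → PA=0x305BE (huge @L1)  (2 entries read)
#3 VA=0x14020E230 (r,kernel):
  TLB hit vpn=0x14020E → PA=0x21230
#4 VA=0x600213EF6 (r,kernel):
  L0 @0x18[24] → 0x32007  P=1,RW=1,US=1,PS=0
  L1 @0x32[1] → 0x36007  P=1,RW=1,US=1,PS=0
  L2 @0x36[19] → 0x3A007  P=1,RW=1,US=1,PS=0
  → PA=0x3AEF6  (3 entries read)
#5 VA=0x64260BF36 (r,kernel):
  TLB hit vpn=0x64260B → PA=0x29F36
#6 VA=0x300000E82 (r,kernel):
  L0 @0x18[12] → 0x3E087  P=1,RW=1,US=1,PS=1
  → PA=0x3EE82 (huge @L0)  (1 entries read)

Access #6 fault: NONE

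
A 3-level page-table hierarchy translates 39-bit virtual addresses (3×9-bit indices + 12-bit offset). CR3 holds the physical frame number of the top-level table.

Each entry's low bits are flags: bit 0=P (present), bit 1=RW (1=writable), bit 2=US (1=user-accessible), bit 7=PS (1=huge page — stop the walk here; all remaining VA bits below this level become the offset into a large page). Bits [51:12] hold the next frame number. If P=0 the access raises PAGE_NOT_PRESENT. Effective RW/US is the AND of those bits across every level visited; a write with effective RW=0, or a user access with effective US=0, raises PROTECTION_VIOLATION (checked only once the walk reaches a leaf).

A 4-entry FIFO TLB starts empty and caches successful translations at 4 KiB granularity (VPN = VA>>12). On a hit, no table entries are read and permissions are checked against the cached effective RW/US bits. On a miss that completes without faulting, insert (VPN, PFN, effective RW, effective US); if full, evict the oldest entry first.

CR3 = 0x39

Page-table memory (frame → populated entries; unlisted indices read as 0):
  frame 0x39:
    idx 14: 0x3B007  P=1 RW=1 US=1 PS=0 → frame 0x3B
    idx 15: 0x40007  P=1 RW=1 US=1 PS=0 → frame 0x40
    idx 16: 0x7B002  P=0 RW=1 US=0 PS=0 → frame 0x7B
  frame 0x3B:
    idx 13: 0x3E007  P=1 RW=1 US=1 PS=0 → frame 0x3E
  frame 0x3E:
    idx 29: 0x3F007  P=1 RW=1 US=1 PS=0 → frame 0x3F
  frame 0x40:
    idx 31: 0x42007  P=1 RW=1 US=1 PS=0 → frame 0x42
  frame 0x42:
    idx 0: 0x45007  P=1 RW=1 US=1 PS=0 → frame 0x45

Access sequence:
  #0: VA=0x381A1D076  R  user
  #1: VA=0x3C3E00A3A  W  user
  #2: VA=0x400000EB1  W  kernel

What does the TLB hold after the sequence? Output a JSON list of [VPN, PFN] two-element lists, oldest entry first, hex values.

Per-access translation:
#0 VA=0x381A1D076 (r,user):
  lvl0: tbl 0x39, slot 14 ⇒ 0x3B007 (P1/RW1/US1/PS0)
  lvl1: tbl 0x3B, slot 13 ⇒ 0x3E007 (P1/RW1/US1/PS0)
  lvl2: tbl 0x3E, slot 29 ⇒ 0x3F007 (P1/RW1/US1/PS0)
  ⇒ phys 0x3F076  [3 reads]
#1 VA=0x3C3E00A3A (w,user):
  lvl0: tbl 0x39, slot 15 ⇒ 0x40007 (P1/RW1/US1/PS0)
  lvl1: tbl 0x40, slot 31 ⇒ 0x42007 (P1/RW1/US1/PS0)
  lvl2: tbl 0x42, slot 0 ⇒ 0x45007 (P1/RW1/US1/PS0)
  ⇒ phys 0x45A3A  [3 reads]
#2 VA=0x400000EB1 (w,kernel):
  lvl0: tbl 0x39, slot 16 ⇒ 0x7B002 (P0/RW1/US0/PS0)
  ⇒ fault: PAGE_NOT_PRESENT  — 1 lookups

TLB: [["0x381A1D", "0x3F"], ["0x3C3E00", "0x45"]]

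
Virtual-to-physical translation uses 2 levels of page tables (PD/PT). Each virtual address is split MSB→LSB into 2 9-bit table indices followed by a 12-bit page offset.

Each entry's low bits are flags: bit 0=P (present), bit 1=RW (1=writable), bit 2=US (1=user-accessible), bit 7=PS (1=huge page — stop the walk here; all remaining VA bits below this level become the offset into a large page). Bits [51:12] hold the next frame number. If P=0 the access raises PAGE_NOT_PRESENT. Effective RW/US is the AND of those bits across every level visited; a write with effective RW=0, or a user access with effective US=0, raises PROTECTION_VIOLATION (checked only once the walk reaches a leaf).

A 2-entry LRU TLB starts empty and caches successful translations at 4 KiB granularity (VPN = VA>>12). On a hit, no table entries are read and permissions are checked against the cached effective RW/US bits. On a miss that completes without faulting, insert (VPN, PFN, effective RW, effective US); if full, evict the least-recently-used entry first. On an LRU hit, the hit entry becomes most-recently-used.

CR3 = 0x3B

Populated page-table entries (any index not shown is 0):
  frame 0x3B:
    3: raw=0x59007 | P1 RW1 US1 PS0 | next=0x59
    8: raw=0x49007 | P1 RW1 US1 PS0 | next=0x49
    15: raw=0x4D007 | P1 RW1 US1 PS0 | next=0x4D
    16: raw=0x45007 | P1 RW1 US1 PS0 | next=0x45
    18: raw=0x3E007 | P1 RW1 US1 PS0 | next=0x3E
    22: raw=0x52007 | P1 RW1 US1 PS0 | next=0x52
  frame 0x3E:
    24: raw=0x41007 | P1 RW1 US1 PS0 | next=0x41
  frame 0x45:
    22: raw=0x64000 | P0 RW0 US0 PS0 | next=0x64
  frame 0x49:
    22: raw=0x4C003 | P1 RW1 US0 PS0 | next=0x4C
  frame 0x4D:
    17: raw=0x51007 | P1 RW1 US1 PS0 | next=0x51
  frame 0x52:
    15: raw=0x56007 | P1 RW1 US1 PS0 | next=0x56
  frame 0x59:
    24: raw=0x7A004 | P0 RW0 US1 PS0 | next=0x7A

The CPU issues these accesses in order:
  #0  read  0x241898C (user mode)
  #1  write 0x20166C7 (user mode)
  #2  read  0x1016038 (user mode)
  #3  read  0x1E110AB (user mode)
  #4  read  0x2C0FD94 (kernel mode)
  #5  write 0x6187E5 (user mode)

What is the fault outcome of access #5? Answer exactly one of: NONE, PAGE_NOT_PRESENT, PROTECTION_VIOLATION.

Trace:
#0 VA=0x241898C (r,user):
  L0: frame=0x3B idx=18 entry=0x3E007 [P=1 RW=1 US=1 PS=0]
  L1: frame=0x3E idx=24 entry=0x41007 [P=1 RW=1 US=1 PS=0]
  → PA=0x4198C  (2 entries read)
#1 VA=0x20166C7 (w,user):
  L0: frame=0x3B idx=16 entry=0x45007 [P=1 RW=1 US=1 PS=0]
  L1: frame=0x45 idx=22 entry=0x64000 [P=0 RW=0 US=0 PS=0]
  → PAGE_NOT_PRESENT  (2 entries read)
#2 VA=0x1016038 (r,user):
  L0: frame=0x3B idx=8 entry=0x49007 [P=1 RW=1 US=1 PS=0]
  L1: frame=0x49 idx=22 entry=0x4C003 [P=1 RW=1 US=0 PS=0]
  → PROTECTION_VIOLATION  (2 entries read)
#3 VA=0x1E110AB (r,user):
  L0: frame=0x3B idx=15 entry=0x4D007 [P=1 RW=1 US=1 PS=0]
  L1: frame=0x4D idx=17 entry=0x51007 [P=1 RW=1 US=1 PS=0]
  → PA=0x510AB  (2 entries read)
#4 VA=0x2C0FD94 (r,kernel):
  L0: frame=0x3B idx=22 entry=0x52007 [P=1 RW=1 US=1 PS=0]
  L1: frame=0x52 idx=15 entry=0x56007 [P=1 RW=1 US=1 PS=0]
  → PA=0x56D94  (2 entries read)
#5 VA=0x6187E5 (w,user):
  L0: frame=0x3B idx=3 entry=0x59007 [P=1 RW=1 US=1 PS=0]
  L1: frame=0x59 idx=24 entry=0x7A004 [P=0 RW=0 US=1 PS=0]
  → PAGE_NOT_PRESENT  (2 entries read)

Access #5 fault: PAGE_NOT_PRESENT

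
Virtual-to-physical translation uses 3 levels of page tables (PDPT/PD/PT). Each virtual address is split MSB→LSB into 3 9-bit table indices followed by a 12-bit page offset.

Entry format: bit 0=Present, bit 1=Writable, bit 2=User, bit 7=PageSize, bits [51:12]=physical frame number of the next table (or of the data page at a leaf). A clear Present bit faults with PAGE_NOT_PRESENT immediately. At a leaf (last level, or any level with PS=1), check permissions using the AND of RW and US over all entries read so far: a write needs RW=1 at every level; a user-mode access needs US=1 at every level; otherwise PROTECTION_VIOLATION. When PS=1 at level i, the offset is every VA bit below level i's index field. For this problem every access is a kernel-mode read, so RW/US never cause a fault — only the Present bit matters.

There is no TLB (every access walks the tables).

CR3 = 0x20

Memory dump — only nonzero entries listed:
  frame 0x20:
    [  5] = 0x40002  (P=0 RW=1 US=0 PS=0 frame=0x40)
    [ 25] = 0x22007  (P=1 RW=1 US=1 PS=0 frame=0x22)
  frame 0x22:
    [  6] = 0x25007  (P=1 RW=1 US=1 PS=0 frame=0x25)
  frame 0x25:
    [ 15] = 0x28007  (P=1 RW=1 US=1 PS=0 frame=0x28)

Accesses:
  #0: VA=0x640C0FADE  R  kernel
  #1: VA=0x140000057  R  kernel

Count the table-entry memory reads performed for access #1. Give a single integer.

Per-access translation:
#0 VA=0x640C0FADE (r,kernel):
  lvl0: tbl 0x20, slot 25 ⇒ 0x22007 (P1/RW1/US1/PS0)
  lvl1: tbl 0x22, slot 6 ⇒ 0x25007 (P1/RW1/US1/PS0)
  lvl2: tbl 0x25, slot 15 ⇒ 0x28007 (P1/RW1/US1/PS0)
  ⇒ phys 0x28ADE  [3 reads]
#1 VA=0x140000057 (r,kernel):
  lvl0: tbl 0x20, slot 5 ⇒ 0x40002 (P0/RW1/US0/PS0)
  ⇒ fault: PAGE_NOT_PRESENT  — 1 lookups

Entries read for #1: 1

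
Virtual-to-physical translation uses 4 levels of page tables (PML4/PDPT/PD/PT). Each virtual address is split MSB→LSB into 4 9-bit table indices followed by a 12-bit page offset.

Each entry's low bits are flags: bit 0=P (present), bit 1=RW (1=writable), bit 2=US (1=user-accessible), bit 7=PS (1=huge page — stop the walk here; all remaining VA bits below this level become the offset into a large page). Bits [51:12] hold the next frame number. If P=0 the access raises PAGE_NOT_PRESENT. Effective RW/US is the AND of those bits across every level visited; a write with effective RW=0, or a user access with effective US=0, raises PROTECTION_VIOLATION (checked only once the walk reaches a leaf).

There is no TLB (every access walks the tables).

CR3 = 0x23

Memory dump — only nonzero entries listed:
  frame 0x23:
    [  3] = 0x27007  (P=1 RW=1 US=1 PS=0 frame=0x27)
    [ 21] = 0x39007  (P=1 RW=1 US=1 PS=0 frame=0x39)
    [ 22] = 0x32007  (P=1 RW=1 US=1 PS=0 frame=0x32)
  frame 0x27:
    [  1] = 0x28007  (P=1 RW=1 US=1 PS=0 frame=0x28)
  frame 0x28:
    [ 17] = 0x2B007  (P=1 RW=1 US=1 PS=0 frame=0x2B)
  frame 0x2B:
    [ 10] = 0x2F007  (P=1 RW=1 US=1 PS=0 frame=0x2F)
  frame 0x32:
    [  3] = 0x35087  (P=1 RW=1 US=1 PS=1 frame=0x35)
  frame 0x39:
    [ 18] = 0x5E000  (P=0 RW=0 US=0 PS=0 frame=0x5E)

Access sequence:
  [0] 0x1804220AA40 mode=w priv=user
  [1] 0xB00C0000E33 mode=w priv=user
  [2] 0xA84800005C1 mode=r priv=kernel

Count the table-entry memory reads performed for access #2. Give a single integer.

Walk each access:
#0 VA=0x1804220AA40 (w,user):
  L0 @0x23[3] → 0x27007  P=1,RW=1,US=1,PS=0
  L1 @0x27[1] → 0x28007  P=1,RW=1,US=1,PS=0
  L2 @0x28[17] → 0x2B007  P=1,RW=1,US=1,PS=0
  L3 @0x2B[10] → 0x2F007  P=1,RW=1,US=1,PS=0
  ⇒ phys 0x2FA40  [4 reads]
#1 VA=0xB00C0000E33 (w,user):
  L0 @0x23[22] → 0x32007  P=1,RW=1,US=1,PS=0
  L1 @0x32[3] → 0x35087  P=1,RW=1,US=1,PS=1
  ⇒ phys 0x35E33 (huge @L1)  [2 reads]
#2 VA=0xA84800005C1 (r,kernel):
  L0 @0x23[21] → 0x39007  P=1,RW=1,US=1,PS=0
  L1 @0x39[18] → 0x5E000  P=0,RW=0,US=0,PS=0
  ✗ PAGE_NOT_PRESENT  [2 reads]

Entries read for #2: 2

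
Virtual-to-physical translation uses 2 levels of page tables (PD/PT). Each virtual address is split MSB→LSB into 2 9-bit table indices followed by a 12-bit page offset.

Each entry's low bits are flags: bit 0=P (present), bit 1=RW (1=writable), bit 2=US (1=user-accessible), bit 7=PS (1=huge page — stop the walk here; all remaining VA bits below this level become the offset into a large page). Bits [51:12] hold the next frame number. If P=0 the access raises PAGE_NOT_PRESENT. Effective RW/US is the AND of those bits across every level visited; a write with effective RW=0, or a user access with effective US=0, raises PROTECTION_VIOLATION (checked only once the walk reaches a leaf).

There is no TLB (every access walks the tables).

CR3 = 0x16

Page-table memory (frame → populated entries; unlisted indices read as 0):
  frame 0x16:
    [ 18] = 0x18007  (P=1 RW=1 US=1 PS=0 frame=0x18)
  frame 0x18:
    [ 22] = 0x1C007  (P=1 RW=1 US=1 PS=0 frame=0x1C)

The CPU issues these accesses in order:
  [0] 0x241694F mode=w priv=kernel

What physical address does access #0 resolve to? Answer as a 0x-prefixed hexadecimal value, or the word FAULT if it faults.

Per-access translation:
#0 VA=0x241694F (w,kernel):
  [0] read 0x16 idx=18: raw=0x18007 flags P=1 W=1 U=1 S=0
  [1] read 0x18 idx=22: raw=0x1C007 flags P=1 W=1 U=1 S=0
  ⇒ phys 0x1C94F  [2 reads]

Access #0 PA: 0x1C94F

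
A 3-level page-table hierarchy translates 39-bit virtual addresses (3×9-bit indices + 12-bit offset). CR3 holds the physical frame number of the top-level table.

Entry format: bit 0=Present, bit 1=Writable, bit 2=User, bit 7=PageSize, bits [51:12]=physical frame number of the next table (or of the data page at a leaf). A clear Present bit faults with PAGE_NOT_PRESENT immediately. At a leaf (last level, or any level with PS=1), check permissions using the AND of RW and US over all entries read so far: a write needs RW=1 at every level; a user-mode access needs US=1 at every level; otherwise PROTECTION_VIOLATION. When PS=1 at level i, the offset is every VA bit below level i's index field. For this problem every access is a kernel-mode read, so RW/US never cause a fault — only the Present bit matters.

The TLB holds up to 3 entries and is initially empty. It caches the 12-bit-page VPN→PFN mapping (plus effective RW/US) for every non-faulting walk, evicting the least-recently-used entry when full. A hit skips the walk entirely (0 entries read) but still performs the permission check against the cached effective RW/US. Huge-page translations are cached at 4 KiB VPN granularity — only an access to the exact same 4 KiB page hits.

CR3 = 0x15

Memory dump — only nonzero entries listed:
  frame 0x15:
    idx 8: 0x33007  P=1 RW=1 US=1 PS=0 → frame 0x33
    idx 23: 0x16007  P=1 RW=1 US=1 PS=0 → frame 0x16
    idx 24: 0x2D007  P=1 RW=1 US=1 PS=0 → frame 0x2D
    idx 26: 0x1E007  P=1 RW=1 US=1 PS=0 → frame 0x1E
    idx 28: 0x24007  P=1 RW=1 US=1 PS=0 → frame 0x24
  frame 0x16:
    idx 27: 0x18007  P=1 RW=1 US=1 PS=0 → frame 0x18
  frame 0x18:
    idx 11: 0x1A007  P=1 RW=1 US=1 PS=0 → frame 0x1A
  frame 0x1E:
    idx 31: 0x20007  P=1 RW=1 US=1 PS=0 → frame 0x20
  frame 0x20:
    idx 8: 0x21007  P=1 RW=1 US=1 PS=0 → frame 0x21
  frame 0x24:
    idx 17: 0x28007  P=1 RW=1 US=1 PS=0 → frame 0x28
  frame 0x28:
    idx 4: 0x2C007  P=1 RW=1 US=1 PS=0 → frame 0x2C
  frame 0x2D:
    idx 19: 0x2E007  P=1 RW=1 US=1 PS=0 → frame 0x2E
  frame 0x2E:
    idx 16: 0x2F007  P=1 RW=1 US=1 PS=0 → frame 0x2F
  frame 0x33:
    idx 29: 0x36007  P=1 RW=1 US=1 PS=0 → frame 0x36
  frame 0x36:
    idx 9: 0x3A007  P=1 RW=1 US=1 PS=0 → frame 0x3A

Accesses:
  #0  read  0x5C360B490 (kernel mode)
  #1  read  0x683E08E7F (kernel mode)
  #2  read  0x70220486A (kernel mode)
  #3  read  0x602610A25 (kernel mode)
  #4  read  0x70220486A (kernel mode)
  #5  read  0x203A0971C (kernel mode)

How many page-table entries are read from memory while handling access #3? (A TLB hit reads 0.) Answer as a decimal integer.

Per-access translation:
#0 VA=0x5C360B490 (r,kernel):
  L0: frame=0x15 idx=23 entry=0x16007 [P=1 RW=1 US=1 PS=0]
  L1: frame=0x16 idx=27 entry=0x18007 [P=1 RW=1 US=1 PS=0]
  L2: frame=0x18 idx=11 entry=0x1A007 [P=1 RW=1 US=1 PS=0]
  ✓ 0x1A490  — 3 lookups
#1 VA=0x683E08E7F (r,kernel):
  L0: frame=0x15 idx=26 entry=0x1E007 [P=1 RW=1 US=1 PS=0]
  L1: frame=0x1E idx=31 entry=0x20007 [P=1 RW=1 US=1 PS=0]
  L2: frame=0x20 idx=8 entry=0x21007 [P=1 RW=1 US=1 PS=0]
  ✓ 0x21E7F  — 3 lookups
#2 VA=0x70220486A (r,kernel):
  L0: frame=0x15 idx=28 entry=0x24007 [P=1 RW=1 US=1 PS=0]
  L1: frame=0x24 idx=17 entry=0x28007 [P=1 RW=1 US=1 PS=0]
  L2: frame=0x28 idx=4 entry=0x2C007 [P=1 RW=1 US=1 PS=0]
  ✓ 0x2C86A  — 3 lookups
#3 VA=0x602610A25 (r,kernel):
  L0: frame=0x15 idx=24 entry=0x2D007 [P=1 RW=1 US=1 PS=0]
  L1: frame=0x2D idx=19 entry=0x2E007 [P=1 RW=1 US=1 PS=0]
  L2: frame=0x2E idx=16 entry=0x2F007 [P=1 RW=1 US=1 PS=0]
  ✓ 0x2FA25  — 3 lookups
#4 VA=0x70220486A (r,kernel):
  TLB hit vpn=0x702204 → PA=0x2C86A
#5 VA=0x203A0971C (r,kernel):
  L0: frame=0x15 idx=8 entry=0x33007 [P=1 RW=1 US=1 PS=0]
  L1: frame=0x33 idx=29 entry=0x36007 [P=1 RW=1 US=1 PS=0]
  L2: frame=0x36 idx=9 entry=0x3A007 [P=1 RW=1 US=1 PS=0]
  ✓ 0x3A71C  — 3 lookups

Entries read for #3: 3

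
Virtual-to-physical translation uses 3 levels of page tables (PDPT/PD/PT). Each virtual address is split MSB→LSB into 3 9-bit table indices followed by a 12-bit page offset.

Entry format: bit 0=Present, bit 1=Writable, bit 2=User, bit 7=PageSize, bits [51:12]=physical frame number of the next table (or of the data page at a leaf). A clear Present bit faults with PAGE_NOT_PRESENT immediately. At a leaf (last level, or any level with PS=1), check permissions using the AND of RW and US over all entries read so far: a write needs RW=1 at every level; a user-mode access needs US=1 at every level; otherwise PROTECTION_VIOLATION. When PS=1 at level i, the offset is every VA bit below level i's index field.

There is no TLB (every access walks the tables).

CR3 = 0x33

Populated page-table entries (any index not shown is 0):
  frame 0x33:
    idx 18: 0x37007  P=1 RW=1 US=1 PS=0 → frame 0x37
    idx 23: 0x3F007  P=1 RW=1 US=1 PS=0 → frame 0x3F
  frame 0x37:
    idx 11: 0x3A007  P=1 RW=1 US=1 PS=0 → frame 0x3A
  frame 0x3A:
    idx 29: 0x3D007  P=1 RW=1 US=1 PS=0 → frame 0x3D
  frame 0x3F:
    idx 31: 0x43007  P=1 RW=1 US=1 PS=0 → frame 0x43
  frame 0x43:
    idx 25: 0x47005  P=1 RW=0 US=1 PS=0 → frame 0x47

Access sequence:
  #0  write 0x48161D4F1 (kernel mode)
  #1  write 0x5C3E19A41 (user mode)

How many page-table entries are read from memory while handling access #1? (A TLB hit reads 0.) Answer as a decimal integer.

Per-access translation:
#0 VA=0x48161D4F1 (w,kernel):
  L0 @0x33[18] → 0x37007  P=1,RW=1,US=1,PS=0
  L1 @0x37[11] → 0x3A007  P=1,RW=1,US=1,PS=0
  L2 @0x3A[29] → 0x3D007  P=1,RW=1,US=1,PS=0
  ✓ 0x3D4F1  — 3 lookups
#1 VA=0x5C3E19A41 (w,user):
  L0 @0x33[23] → 0x3F007  P=1,RW=1,US=1,PS=0
  L1 @0x3F[31] → 0x43007  P=1,RW=1,US=1,PS=0
  L2 @0x43[25] → 0x47005  P=1,RW=0,US=1,PS=0
  ⇒ fault: PROTECTION_VIOLATION  — 3 lookups

Entries read for #1: 3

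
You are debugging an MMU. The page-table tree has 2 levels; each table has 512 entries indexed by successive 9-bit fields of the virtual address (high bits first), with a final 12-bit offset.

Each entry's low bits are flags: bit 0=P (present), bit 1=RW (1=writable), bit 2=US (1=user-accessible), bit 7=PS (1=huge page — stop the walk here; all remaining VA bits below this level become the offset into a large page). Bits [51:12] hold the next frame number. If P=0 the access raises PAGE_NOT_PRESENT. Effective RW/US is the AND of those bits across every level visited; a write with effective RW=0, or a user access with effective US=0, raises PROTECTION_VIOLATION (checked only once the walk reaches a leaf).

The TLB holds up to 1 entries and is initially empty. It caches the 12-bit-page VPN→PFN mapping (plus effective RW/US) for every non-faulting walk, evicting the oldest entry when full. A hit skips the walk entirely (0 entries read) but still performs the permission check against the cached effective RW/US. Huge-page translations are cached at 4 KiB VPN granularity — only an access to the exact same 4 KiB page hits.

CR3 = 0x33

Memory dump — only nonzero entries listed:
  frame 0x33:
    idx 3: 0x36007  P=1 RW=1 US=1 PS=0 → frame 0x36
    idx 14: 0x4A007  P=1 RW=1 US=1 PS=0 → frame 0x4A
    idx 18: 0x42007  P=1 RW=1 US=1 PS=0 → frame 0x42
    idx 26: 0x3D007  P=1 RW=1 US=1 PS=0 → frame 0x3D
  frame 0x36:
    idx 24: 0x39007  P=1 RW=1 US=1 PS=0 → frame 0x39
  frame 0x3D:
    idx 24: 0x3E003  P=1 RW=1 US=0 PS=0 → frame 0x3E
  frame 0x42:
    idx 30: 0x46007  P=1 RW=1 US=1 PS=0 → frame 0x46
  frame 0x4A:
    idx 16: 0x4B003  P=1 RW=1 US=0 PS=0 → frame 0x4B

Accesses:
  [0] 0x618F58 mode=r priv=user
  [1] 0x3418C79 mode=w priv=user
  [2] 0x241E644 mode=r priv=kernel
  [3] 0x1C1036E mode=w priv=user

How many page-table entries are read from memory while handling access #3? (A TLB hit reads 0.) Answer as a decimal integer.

Per-access translation:
#0 VA=0x618F58 (r,user):
  [0] read 0x33 idx=3: raw=0x36007 flags P=1 W=1 U=1 S=0
  [1] read 0x36 idx=24: raw=0x39007 flags P=1 W=1 U=1 S=0
  → PA=0x39F58  (2 entries read)
#1 VA=0x3418C79 (w,user):
  [0] read 0x33 idx=26: raw=0x3D007 flags P=1 W=1 U=1 S=0
  [1] read 0x3D idx=24: raw=0x3E003 flags P=1 W=1 U=0 S=0
  ✗ PROTECTION_VIOLATION  [2 reads]
#2 VA=0x241E644 (r,kernel):
  [0] read 0x33 idx=18: raw=0x42007 flags P=1 W=1 U=1 S=0
  [1] read 0x42 idx=30: raw=0x46007 flags P=1 W=1 U=1 S=0
  → PA=0x46644  (2 entries read)
#3 VA=0x1C1036E (w,user):
  [0] read 0x33 idx=14: raw=0x4A007 flags P=1 W=1 U=1 S=0
  [1] read 0x4A idx=16: raw=0x4B003 flags P=1 W=1 U=0 S=0
  ✗ PROTECTION_VIOLATION  [2 reads]

Entries read for #3: 2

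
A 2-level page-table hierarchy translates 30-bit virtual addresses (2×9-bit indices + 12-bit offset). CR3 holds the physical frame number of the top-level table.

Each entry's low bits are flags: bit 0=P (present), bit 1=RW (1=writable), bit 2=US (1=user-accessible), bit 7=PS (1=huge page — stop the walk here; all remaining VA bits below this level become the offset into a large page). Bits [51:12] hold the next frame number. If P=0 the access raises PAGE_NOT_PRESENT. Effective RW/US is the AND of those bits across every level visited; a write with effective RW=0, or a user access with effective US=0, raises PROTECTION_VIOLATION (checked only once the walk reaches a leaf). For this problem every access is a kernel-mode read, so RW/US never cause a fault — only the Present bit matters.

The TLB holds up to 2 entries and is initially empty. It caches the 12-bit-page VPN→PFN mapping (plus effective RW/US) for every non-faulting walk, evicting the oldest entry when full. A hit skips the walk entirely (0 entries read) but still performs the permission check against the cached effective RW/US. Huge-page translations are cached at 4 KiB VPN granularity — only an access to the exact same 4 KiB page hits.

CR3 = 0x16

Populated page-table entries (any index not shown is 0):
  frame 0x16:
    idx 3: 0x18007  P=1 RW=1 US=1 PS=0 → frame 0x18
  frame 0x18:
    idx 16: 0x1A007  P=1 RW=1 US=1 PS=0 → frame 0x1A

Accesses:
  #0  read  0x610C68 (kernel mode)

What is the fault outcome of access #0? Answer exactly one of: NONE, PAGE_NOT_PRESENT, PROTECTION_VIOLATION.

Trace:
#0 VA=0x610C68 (r,kernel):
  L0: frame=0x16 idx=3 entry=0x18007 [P=1 RW=1 US=1 PS=0]
  L1: frame=0x18 idx=16 entry=0x1A007 [P=1 RW=1 US=1 PS=0]
  ⇒ phys 0x1AC68  [2 reads]

Access #0 fault: NONE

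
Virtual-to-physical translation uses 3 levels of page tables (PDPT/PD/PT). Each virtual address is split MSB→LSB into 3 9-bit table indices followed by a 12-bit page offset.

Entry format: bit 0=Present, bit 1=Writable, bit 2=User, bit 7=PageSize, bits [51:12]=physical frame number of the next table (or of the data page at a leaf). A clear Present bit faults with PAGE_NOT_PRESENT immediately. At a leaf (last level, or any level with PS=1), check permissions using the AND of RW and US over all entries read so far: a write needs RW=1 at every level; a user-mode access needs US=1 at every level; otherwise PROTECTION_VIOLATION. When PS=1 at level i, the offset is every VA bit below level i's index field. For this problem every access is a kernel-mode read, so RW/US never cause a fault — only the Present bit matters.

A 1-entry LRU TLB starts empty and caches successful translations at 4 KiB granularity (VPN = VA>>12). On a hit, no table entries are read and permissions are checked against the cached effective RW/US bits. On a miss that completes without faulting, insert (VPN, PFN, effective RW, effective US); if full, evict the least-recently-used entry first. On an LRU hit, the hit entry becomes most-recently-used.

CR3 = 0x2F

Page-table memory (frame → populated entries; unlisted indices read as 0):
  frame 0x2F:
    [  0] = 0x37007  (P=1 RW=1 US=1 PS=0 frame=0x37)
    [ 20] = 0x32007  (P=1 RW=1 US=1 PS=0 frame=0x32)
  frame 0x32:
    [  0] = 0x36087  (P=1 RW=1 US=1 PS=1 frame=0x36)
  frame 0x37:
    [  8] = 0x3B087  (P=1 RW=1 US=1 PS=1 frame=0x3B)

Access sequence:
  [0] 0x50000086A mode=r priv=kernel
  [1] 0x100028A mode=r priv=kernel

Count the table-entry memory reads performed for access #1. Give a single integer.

Trace:
#0 VA=0x50000086A (r,kernel):
  lvl0: tbl 0x2F, slot 20 ⇒ 0x32007 (P1/RW1/US1/PS0)
  lvl1: tbl 0x32, slot 0 ⇒ 0x36087 (P1/RW1/US1/PS1)
  → PA=0x3686A (huge @L1)  (2 entries read)
#1 VA=0x100028A (r,kernel):
  lvl0: tbl 0x2F, slot 0 ⇒ 0x37007 (P1/RW1/US1/PS0)
  lvl1: tbl 0x37, slot 8 ⇒ 0x3B087 (P1/RW1/US1/PS1)
  → PA=0x3B28A (huge @L1)  (2 entries read)

Entries read for #1: 2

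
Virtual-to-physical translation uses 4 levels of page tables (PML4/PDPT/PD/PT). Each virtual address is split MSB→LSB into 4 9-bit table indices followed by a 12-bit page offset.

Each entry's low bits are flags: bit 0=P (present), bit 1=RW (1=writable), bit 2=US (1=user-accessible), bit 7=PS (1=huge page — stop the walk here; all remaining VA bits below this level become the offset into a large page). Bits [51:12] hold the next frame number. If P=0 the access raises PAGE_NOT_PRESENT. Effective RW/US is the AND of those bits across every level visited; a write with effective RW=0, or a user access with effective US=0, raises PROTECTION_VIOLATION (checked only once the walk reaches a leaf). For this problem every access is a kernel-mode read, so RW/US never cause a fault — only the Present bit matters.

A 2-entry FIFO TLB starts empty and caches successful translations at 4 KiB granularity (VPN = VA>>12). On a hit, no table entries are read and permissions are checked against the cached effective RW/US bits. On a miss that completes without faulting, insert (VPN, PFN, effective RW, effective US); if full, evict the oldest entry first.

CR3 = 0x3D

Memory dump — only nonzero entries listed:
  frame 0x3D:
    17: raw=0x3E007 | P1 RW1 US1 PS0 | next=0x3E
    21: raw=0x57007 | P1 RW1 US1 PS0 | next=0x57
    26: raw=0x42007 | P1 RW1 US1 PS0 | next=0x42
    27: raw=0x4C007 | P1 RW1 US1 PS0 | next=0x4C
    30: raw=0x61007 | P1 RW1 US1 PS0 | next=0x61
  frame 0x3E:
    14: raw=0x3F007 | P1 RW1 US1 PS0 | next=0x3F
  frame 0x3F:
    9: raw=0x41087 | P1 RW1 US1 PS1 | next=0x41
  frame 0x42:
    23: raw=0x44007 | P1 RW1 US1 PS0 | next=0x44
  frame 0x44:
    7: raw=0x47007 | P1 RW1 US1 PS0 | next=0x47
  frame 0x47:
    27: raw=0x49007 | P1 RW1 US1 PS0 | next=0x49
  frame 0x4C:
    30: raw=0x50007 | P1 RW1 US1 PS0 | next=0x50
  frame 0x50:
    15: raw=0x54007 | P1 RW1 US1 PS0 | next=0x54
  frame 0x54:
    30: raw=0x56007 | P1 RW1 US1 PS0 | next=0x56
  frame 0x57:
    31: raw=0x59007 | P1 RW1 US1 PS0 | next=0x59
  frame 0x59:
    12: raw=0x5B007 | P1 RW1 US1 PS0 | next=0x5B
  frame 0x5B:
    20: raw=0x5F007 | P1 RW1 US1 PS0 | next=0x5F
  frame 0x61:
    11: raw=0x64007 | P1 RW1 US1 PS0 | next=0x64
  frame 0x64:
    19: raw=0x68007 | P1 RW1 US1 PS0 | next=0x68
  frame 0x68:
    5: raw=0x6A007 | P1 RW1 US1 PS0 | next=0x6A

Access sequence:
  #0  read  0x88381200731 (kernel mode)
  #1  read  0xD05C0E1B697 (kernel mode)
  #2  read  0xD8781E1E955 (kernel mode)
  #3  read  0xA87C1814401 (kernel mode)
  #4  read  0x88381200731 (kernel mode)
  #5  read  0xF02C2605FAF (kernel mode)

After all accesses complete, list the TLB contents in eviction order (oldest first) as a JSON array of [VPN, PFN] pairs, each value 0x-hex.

Trace:
#0 VA=0x88381200731 (r,kernel):
  lvl0: tbl 0x3D, slot 17 ⇒ 0x3E007 (P1/RW1/US1/PS0)
  lvl1: tbl 0x3E, slot 14 ⇒ 0x3F007 (P1/RW1/US1/PS0)
  lvl2: tbl 0x3F, slot 9 ⇒ 0x41087 (P1/RW1/US1/PS1)
  → PA=0x41731 (huge @L2)  (3 entries read)
#1 VA=0xD05C0E1B697 (r,kernel):
  lvl0: tbl 0x3D, slot 26 ⇒ 0x42007 (P1/RW1/US1/PS0)
  lvl1: tbl 0x42, slot 23 ⇒ 0x44007 (P1/RW1/US1/PS0)
  lvl2: tbl 0x44, slot 7 ⇒ 0x47007 (P1/RW1/US1/PS0)
  lvl3: tbl 0x47, slot 27 ⇒ 0x49007 (P1/RW1/US1/PS0)
  → PA=0x49697  (4 entries read)
#2 VA=0xD8781E1E955 (r,kernel):
  lvl0: tbl 0x3D, slot 27 ⇒ 0x4C007 (P1/RW1/US1/PS0)
  lvl1: tbl 0x4C, slot 30 ⇒ 0x50007 (P1/RW1/US1/PS0)
  lvl2: tbl 0x50, slot 15 ⇒ 0x54007 (P1/RW1/US1/PS0)
  lvl3: tbl 0x54, slot 30 ⇒ 0x56007 (P1/RW1/US1/PS0)
  → PA=0x56955  (4 entries read)
#3 VA=0xA87C1814401 (r,kernel):
  lvl0: tbl 0x3D, slot 21 ⇒ 0x57007 (P1/RW1/US1/PS0)
  lvl1: tbl 0x57, slot 31 ⇒ 0x59007 (P1/RW1/US1/PS0)
  lvl2: tbl 0x59, slot 12 ⇒ 0x5B007 (P1/RW1/US1/PS0)
  lvl3: tbl 0x5B, slot 20 ⇒ 0x5F007 (P1/RW1/US1/PS0)
  → PA=0x5F401  (4 entries read)
#4 VA=0x88381200731 (r,kernel):
  lvl0: tbl 0x3D, slot 17 ⇒ 0x3E007 (P1/RW1/US1/PS0)
  lvl1: tbl 0x3E, slot 14 ⇒ 0x3F007 (P1/RW1/US1/PS0)
  lvl2: tbl 0x3F, slot 9 ⇒ 0x41087 (P1/RW1/US1/PS1)
  → PA=0x41731 (huge @L2)  (3 entries read)
#5 VA=0xF02C2605FAF (r,kernel):
  lvl0: tbl 0x3D, slot 30 ⇒ 0x61007 (P1/RW1/US1/PS0)
  lvl1: tbl 0x61, slot 11 ⇒ 0x64007 (P1/RW1/US1/PS0)
  lvl2: tbl 0x64, slot 19 ⇒ 0x68007 (P1/RW1/US1/PS0)
  lvl3: tbl 0x68, slot 5 ⇒ 0x6A007 (P1/RW1/US1/PS0)
  → PA=0x6AFAF  (4 entries read)

TLB: [["0x88381200", "0x41"], ["0xF02C2605", "0x6A"]]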